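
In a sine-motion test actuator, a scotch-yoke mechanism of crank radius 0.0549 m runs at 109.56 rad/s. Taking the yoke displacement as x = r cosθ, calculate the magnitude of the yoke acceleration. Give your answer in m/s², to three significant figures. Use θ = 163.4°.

ω = 109.6 rad/s
x = r cosθ ⇒ ẍ = −rω² cosθ (ω constant).
|a| = rω²|cosθ| = 0.0549·(109.6)²·|cos 163.4°| = 631.52 m/s².

632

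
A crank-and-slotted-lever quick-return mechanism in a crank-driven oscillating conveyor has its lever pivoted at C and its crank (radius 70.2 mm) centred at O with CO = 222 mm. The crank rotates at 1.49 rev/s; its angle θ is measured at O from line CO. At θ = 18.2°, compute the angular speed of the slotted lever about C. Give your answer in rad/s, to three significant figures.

ω = 9.362 rad/s (from 1.49 rev/s).
Crank pin A relative to C: A = (d + r cosθ, r sinθ); lever angle φ = atan2(r sinθ, d + r cosθ).
Differentiating tanφ: φ̇ = rω(d cosθ + r)/(d² + r² + 2dr cosθ).
d² + r² + 2dr cosθ = |CA|² = 0.0838215 m²;  d cosθ + r = +0.28109 m.
|ω_lever| = |0.0702·9.362·+0.28109| / 0.0838215 = 2.2039 rad/s.

2.20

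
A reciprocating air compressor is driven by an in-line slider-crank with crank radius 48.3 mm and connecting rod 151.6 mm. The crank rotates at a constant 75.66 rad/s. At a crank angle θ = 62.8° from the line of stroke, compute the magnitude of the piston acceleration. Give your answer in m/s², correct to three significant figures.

ω = 75.66 rad/s
x(θ) = r cosθ + √(L² − r² sin²θ); with ω constant, a = ω²·d²x/dθ².
d²x/dθ² = −r cosθ − r²(cos2θ)/√u − r⁴ sin²2θ/(4u^{3/2}),  u = L² − r² sin²θ = 0.0211371 m².
Substituting r = 0.0483 m, L = 0.1516 m, θ = 62.8°: d²x/dθ² = -0.01303 m.
a = ω²·d²x/dθ² = (75.66)²·(-0.01303) = -74.588 m/s²;  |a| = 74.588 m/s².

74.6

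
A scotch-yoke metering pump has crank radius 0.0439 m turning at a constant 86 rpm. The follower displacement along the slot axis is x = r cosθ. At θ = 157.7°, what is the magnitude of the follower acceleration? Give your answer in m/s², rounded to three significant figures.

3.29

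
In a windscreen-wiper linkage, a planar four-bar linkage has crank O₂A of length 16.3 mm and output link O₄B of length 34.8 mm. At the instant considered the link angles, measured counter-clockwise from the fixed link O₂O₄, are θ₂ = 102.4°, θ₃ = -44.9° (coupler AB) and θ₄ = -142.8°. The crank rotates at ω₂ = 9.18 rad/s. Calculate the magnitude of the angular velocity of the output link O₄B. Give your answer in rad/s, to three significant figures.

2.35

ω₂ = 9.18 rad/s
Differentiating the loop-closure r₂e^{iθ₂}+r₃e^{iθ₃}=r₁+r₄e^{iθ₄} gives r₂ω₂e^{iθ₂}+r₃ω₃e^{iθ₃}=r₄ω₄e^{iθ₄}.
Eliminating the other unknown: ω₄ = r₂ω₂ sin(θ₂−θ₃) / [r₄ sin(θ₄−θ₃)].
Numerator sine = +0.54024; denominator sine = -0.99051.
Result = 0.0163·9.18·(+0.54024) / (0.0348·(-0.99051)) = -2.3452 rad/s; magnitude 2.3452 rad/s.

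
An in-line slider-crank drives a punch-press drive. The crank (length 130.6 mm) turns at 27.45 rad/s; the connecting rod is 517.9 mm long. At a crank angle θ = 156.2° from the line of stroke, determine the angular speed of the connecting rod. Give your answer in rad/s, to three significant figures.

ω = 27.45 rad/s
The rod makes angle φ with the slider axis where L sinφ = r sinθ; differentiating, L cosφ·φ̇ = r ω cosθ.
L cosφ = √(L² − r² sin²θ) = 0.51521 m.
|ω_rod| = r ω |cosθ| / √(L² − r² sin²θ) = 0.1306·27.45·0.91496/0.51521 = 6.3665 rad/s.

6.37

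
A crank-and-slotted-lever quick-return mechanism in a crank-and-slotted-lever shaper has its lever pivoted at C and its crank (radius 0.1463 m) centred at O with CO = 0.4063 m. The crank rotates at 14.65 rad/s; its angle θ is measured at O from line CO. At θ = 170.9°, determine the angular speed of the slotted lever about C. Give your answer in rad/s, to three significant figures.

7.91

ω = 14.65 rad/s
Crank pin A relative to C: A = (d + r cosθ, r sinθ); lever angle φ = atan2(r sinθ, d + r cosθ).
Differentiating tanφ: φ̇ = rω(d cosθ + r)/(d² + r² + 2dr cosθ).
d² + r² + 2dr cosθ = |CA|² = 0.0690963 m²;  d cosθ + r = -0.25489 m.
|ω_lever| = |0.1463·14.65·-0.25489| / 0.0690963 = 7.9063 rad/s.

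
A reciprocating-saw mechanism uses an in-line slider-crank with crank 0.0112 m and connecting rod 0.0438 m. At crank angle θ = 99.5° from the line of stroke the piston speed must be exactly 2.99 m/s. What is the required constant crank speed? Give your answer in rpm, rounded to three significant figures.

For an in-line slider-crank, |v_piston| = rω|sinθ|·[1 + r cosθ/√(L² − r² sin²θ)].
With r = 0.0112 m, L = 0.0438 m, θ = 99.5°: the bracketed kinematic factor |dx/dθ| = 0.010565 m.
ω = v/|dx/dθ| = 2.99/0.010565 = 283.02 rad/s.
N = 60ω/(2π) = 2702.6 rpm.

2700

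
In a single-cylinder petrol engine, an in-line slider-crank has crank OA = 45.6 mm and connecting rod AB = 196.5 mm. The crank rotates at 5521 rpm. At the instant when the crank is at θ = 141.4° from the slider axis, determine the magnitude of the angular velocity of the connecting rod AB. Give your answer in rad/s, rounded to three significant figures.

106

ω = 578.2 rad/s (converted from 5521 rpm).
The rod makes angle φ with the slider axis where L sinφ = r sinθ; differentiating, L cosφ·φ̇ = r ω cosθ.
L cosφ = √(L² − r² sin²θ) = 0.19443 m.
|ω_rod| = r ω |cosθ| / √(L² − r² sin²θ) = 0.0456·578.2·0.78152/0.19443 = 105.97 rad/s.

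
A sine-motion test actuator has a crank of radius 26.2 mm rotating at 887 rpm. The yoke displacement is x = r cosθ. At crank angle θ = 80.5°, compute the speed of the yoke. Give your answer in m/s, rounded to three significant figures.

2.40

ω = 92.89 rad/s (from 887 rpm).
x = r cosθ ⇒ ẋ = −rω sinθ.
|v| = rω|sinθ| = 0.0262·92.89·|sin 80.5°| = 2.4002 m/s.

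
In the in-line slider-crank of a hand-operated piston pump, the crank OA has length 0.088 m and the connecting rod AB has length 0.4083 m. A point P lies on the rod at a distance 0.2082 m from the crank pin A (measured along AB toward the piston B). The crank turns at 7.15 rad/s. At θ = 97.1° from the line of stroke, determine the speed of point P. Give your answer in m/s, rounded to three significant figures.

0.617

ω = 7.15 rad/s.  Crank-pin speed |V_A| = rω = 0.6292 m/s, perpendicular to OA.
Rod angle: sinφ = −(r/L) sinθ ⇒ φ = -12.350°; ω_rod = −rω cosθ/√(L²−r²sin²θ) = +0.19498 rad/s.
V_P = V_A + ω_rod × AP, with AP = 0.2082 m along the rod.
Components: V_Px = −rω sinθ − a·ω_rod·sinφ = -0.61569 m/s;  V_Py = rω cosθ + a·ω_rod·cosφ = -0.038114 m/s.
|V_P| = √(V_Px² + V_Py²) = 0.61687 m/s.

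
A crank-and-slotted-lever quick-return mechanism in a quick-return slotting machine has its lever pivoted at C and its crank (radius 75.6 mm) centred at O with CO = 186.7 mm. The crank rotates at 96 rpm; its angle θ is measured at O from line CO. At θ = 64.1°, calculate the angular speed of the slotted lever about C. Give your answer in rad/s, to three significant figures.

2.26

ω = 10.05 rad/s (from 96 rpm).
Crank pin A relative to C: A = (d + r cosθ, r sinθ); lever angle φ = atan2(r sinθ, d + r cosθ).
Differentiating tanφ: φ̇ = rω(d cosθ + r)/(d² + r² + 2dr cosθ).
d² + r² + 2dr cosθ = |CA|² = 0.0529027 m²;  d cosθ + r = +0.15715 m.
|ω_lever| = |0.0756·10.05·+0.15715| / 0.0529027 = 2.2577 rad/s.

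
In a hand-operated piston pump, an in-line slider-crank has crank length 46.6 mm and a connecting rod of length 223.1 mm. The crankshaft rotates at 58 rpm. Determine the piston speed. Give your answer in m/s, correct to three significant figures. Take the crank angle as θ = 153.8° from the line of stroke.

ω = 2π·58/60 = 6.074 rad/s
For an in-line slider-crank, x = r cosθ + √(L² − r² sin²θ), so v = −rω sinθ·[1 + r cosθ/√(L² − r² sin²θ)].
With r = 0.0466 m, L = 0.2231 m, θ = 153.8°: √(L² − r² sin²θ) = 0.22215 m.
v = −0.0466·6.074·0.44151·[1 + 0.0466·-0.89726/0.22215] = -0.10144 m/s.
|v| = 0.10144 m/s.

0.101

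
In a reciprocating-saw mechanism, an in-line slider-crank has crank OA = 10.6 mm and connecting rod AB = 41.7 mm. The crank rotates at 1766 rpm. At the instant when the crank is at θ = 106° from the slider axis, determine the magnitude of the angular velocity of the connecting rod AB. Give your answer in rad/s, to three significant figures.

13.4

ω = 184.9 rad/s (converted from 1766 rpm).
The rod makes angle φ with the slider axis where L sinφ = r sinθ; differentiating, L cosφ·φ̇ = r ω cosθ.
L cosφ = √(L² − r² sin²θ) = 0.040436 m.
|ω_rod| = r ω |cosθ| / √(L² − r² sin²θ) = 0.0106·184.9·0.27564/0.040436 = 13.363 rad/s.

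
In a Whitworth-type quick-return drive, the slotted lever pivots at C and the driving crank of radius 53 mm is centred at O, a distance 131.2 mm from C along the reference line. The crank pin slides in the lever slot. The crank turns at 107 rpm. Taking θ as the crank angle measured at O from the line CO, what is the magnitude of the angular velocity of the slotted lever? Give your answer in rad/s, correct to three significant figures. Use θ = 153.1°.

4.99

ω = 11.21 rad/s (from 107 rpm).
Crank pin A relative to C: A = (d + r cosθ, r sinθ); lever angle φ = atan2(r sinθ, d + r cosθ).
Differentiating tanφ: φ̇ = rω(d cosθ + r)/(d² + r² + 2dr cosθ).
d² + r² + 2dr cosθ = |CA|² = 0.00762003 m²;  d cosθ + r = -0.064004 m.
|ω_lever| = |0.053·11.21·-0.064004| / 0.00762003 = 4.9881 rad/s.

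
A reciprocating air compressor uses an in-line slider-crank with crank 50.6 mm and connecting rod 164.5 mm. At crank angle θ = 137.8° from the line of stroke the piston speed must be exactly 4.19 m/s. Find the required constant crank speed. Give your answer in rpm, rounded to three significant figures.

1530

For an in-line slider-crank, |v_piston| = rω|sinθ|·[1 + r cosθ/√(L² − r² sin²θ)].
With r = 0.0506 m, L = 0.1645 m, θ = 137.8°: the bracketed kinematic factor |dx/dθ| = 0.026073 m.
ω = v/|dx/dθ| = 4.19/0.026073 = 160.7 rad/s.
N = 60ω/(2π) = 1534.6 rpm.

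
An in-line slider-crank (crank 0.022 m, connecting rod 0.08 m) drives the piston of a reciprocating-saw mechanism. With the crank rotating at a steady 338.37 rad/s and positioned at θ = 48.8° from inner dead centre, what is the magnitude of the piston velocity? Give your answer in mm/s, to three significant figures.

6640

ω = 338.4 rad/s
For an in-line slider-crank, x = r cosθ + √(L² − r² sin²θ), so v = −rω sinθ·[1 + r cosθ/√(L² − r² sin²θ)].
With r = 0.022 m, L = 0.08 m, θ = 48.8°: √(L² − r² sin²θ) = 0.078269 m.
v = −0.022·338.4·0.75241·[1 + 0.022·0.65869/0.078269] = -6.6381 m/s.
|v| = 6.6381 m/s = 6638.1 mm/s.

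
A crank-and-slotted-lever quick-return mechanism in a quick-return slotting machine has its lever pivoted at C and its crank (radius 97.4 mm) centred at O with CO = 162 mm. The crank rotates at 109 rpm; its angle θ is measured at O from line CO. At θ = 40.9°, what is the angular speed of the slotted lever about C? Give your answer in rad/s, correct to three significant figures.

4.10

ω = 11.41 rad/s (from 109 rpm).
Crank pin A relative to C: A = (d + r cosθ, r sinθ); lever angle φ = atan2(r sinθ, d + r cosθ).
Differentiating tanφ: φ̇ = rω(d cosθ + r)/(d² + r² + 2dr cosθ).
d² + r² + 2dr cosθ = |CA|² = 0.0595837 m²;  d cosθ + r = +0.21985 m.
|ω_lever| = |0.0974·11.41·+0.21985| / 0.0595837 = 4.1021 rad/s.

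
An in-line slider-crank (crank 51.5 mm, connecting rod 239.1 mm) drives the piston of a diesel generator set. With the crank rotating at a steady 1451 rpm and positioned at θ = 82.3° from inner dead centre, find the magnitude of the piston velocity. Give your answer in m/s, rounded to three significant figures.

ω = 2π·1451/60 = 151.9 rad/s
For an in-line slider-crank, x = r cosθ + √(L² − r² sin²θ), so v = −rω sinθ·[1 + r cosθ/√(L² − r² sin²θ)].
With r = 0.0515 m, L = 0.2391 m, θ = 82.3°: √(L² − r² sin²θ) = 0.23359 m.
v = −0.0515·151.9·0.99098·[1 + 0.0515·0.13399/0.23359] = -7.9839 m/s.
|v| = 7.9839 m/s.

7.98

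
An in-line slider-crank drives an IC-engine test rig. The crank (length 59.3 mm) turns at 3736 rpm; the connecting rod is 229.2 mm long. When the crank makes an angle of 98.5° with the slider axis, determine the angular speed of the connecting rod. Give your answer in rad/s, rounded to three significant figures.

15.5

ω = 391.2 rad/s (converted from 3736 rpm).
The rod makes angle φ with the slider axis where L sinφ = r sinθ; differentiating, L cosφ·φ̇ = r ω cosθ.
L cosφ = √(L² − r² sin²θ) = 0.22157 m.
|ω_rod| = r ω |cosθ| / √(L² − r² sin²θ) = 0.0593·391.2·0.14781/0.22157 = 15.477 rad/s.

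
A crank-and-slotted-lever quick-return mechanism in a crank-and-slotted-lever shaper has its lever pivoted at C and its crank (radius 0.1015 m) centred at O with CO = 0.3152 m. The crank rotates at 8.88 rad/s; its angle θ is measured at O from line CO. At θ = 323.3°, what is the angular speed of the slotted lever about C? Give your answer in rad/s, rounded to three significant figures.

ω = 8.88 rad/s
Crank pin A relative to C: A = (d + r cosθ, r sinθ); lever angle φ = atan2(r sinθ, d + r cosθ).
Differentiating tanφ: φ̇ = rω(d cosθ + r)/(d² + r² + 2dr cosθ).
d² + r² + 2dr cosθ = |CA|² = 0.160955 m²;  d cosθ + r = +0.35422 m.
|ω_lever| = |0.1015·8.88·+0.35422| / 0.160955 = 1.9836 rad/s.

1.98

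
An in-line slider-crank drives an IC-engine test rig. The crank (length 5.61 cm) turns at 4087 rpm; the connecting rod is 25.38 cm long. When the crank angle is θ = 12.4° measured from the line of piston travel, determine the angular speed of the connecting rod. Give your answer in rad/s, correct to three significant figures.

92.5

ω = 428 rad/s (converted from 4087 rpm).
The rod makes angle φ with the slider axis where L sinφ = r sinθ; differentiating, L cosφ·φ̇ = r ω cosθ.
L cosφ = √(L² − r² sin²θ) = 0.25351 m.
|ω_rod| = r ω |cosθ| / √(L² − r² sin²θ) = 0.0561·428·0.97667/0.25351 = 92.5 rad/s.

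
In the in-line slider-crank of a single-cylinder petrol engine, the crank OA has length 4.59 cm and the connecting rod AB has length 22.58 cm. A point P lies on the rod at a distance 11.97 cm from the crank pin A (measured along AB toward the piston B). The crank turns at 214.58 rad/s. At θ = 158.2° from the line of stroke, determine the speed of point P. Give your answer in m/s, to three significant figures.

5.41

ω = 214.6 rad/s.  Crank-pin speed |V_A| = rω = 9.8492 m/s, perpendicular to OA.
Rod angle: sinφ = −(r/L) sinθ ⇒ φ = -4.329°; ω_rod = −rω cosθ/√(L²−r²sin²θ) = +40.616 rad/s.
V_P = V_A + ω_rod × AP, with AP = 0.1197 m along the rod.
Components: V_Px = −rω sinθ − a·ω_rod·sinφ = -3.2907 m/s;  V_Py = rω cosθ + a·ω_rod·cosφ = -4.297 m/s.
|V_P| = √(V_Px² + V_Py²) = 5.4123 m/s.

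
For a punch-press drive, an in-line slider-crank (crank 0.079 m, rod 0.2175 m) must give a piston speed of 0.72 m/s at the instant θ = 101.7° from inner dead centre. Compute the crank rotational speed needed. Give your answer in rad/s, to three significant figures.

10.1

For an in-line slider-crank, |v_piston| = rω|sinθ|·[1 + r cosθ/√(L² − r² sin²θ)].
With r = 0.079 m, L = 0.2175 m, θ = 101.7°: the bracketed kinematic factor |dx/dθ| = 0.071262 m.
ω = v/|dx/dθ| = 0.72/0.071262 = 10.104 rad/s.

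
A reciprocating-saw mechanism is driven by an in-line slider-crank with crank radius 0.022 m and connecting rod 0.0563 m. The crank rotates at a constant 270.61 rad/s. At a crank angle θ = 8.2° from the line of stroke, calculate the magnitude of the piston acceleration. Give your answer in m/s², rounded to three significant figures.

2200

ω = 270.6 rad/s
x(θ) = r cosθ + √(L² − r² sin²θ); with ω constant, a = ω²·d²x/dθ².
d²x/dθ² = −r cosθ − r²(cos2θ)/√u − r⁴ sin²2θ/(4u^{3/2}),  u = L² − r² sin²θ = 0.00315984 m².
Substituting r = 0.022 m, L = 0.0563 m, θ = 8.2°: d²x/dθ² = -0.030061 m.
a = ω²·d²x/dθ² = (270.6)²·(-0.030061) = -2201.4 m/s²;  |a| = 2201.4 m/s².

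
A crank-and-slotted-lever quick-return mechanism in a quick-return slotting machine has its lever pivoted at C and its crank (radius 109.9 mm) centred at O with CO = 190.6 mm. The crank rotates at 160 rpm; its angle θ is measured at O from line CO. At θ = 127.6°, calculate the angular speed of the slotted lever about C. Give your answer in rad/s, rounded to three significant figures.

0.515

ω = 16.76 rad/s (from 160 rpm).
Crank pin A relative to C: A = (d + r cosθ, r sinθ); lever angle φ = atan2(r sinθ, d + r cosθ).
Differentiating tanφ: φ̇ = rω(d cosθ + r)/(d² + r² + 2dr cosθ).
d² + r² + 2dr cosθ = |CA|² = 0.022845 m²;  d cosθ + r = -0.0063937 m.
|ω_lever| = |0.1099·16.76·-0.0063937| / 0.022845 = 0.51535 rad/s.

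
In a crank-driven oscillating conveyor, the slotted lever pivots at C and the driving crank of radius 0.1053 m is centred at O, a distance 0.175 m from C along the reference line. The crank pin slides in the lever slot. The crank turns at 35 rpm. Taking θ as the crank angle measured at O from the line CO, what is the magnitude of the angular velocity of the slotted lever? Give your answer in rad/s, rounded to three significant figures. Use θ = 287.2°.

1.15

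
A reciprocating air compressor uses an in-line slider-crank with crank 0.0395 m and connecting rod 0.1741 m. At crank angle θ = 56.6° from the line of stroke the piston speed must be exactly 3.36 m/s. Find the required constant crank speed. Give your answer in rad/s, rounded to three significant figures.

For an in-line slider-crank, |v_piston| = rω|sinθ|·[1 + r cosθ/√(L² − r² sin²θ)].
With r = 0.0395 m, L = 0.1741 m, θ = 56.6°: the bracketed kinematic factor |dx/dθ| = 0.037171 m.
ω = v/|dx/dθ| = 3.36/0.037171 = 90.393 rad/s.

90.4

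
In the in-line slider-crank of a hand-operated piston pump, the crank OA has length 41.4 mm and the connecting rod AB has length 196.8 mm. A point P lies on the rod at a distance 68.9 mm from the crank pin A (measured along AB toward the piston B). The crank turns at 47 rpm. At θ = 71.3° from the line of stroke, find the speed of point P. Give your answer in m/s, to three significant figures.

0.202

ω = 4.922 rad/s.  Crank-pin speed |V_A| = rω = 0.20376 m/s, perpendicular to OA.
Rod angle: sinφ = −(r/L) sinθ ⇒ φ = -11.494°; ω_rod = −rω cosθ/√(L²−r²sin²θ) = -0.33875 rad/s.
V_P = V_A + ω_rod × AP, with AP = 0.0689 m along the rod.
Components: V_Px = −rω sinθ − a·ω_rod·sinφ = -0.19766 m/s;  V_Py = rω cosθ + a·ω_rod·cosφ = +0.042457 m/s.
|V_P| = √(V_Px² + V_Py²) = 0.20217 m/s.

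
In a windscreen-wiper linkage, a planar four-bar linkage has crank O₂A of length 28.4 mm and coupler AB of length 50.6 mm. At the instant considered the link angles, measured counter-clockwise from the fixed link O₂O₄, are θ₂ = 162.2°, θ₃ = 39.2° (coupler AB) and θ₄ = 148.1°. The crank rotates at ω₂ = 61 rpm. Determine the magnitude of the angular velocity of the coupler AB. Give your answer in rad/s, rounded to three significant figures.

ω₂ = 6.388 rad/s (from 61 rpm).
Differentiating the loop-closure r₂e^{iθ₂}+r₃e^{iθ₃}=r₁+r₄e^{iθ₄} gives r₂ω₂e^{iθ₂}+r₃ω₃e^{iθ₃}=r₄ω₄e^{iθ₄}.
Eliminating the other unknown: ω₃ = r₂ω₂ sin(θ₄−θ₂) / [r₃ sin(θ₃−θ₄)].
Numerator sine = -0.24362; denominator sine = -0.94609.
Result = 0.0284·6.388·(-0.24362) / (0.0506·(-0.94609)) = +0.92321 rad/s; magnitude 0.92321 rad/s.

0.923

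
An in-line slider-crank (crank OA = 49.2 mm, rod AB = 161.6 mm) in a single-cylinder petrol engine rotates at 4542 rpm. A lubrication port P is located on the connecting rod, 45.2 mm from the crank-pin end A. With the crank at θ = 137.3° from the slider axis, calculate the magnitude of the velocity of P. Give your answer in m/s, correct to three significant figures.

19.3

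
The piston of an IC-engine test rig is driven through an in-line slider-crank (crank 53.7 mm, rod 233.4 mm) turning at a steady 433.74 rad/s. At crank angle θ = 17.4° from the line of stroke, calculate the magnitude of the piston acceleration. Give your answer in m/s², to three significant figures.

11600

ω = 433.7 rad/s
x(θ) = r cosθ + √(L² − r² sin²θ); with ω constant, a = ω²·d²x/dθ².
d²x/dθ² = −r cosθ − r²(cos2θ)/√u − r⁴ sin²2θ/(4u^{3/2}),  u = L² − r² sin²θ = 0.0542177 m².
Substituting r = 0.0537 m, L = 0.2334 m, θ = 17.4°: d²x/dθ² = -0.061466 m.
a = ω²·d²x/dθ² = (433.7)²·(-0.061466) = -11564 m/s²;  |a| = 11564 m/s².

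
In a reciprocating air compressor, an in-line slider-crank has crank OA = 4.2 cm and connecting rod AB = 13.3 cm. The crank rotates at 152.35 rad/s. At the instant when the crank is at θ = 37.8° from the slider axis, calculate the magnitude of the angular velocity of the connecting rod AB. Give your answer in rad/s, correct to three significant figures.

38.7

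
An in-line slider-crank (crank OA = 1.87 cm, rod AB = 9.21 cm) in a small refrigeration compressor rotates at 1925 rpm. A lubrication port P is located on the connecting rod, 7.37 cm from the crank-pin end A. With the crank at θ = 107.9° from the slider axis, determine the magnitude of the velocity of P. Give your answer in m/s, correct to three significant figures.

ω = 201.6 rad/s.  Crank-pin speed |V_A| = rω = 3.7696 m/s, perpendicular to OA.
Rod angle: sinφ = −(r/L) sinθ ⇒ φ = -11.140°; ω_rod = −rω cosθ/√(L²−r²sin²θ) = +12.822 rad/s.
V_P = V_A + ω_rod × AP, with AP = 0.0737 m along the rod.
Components: V_Px = −rω sinθ − a·ω_rod·sinφ = -3.4046 m/s;  V_Py = rω cosθ + a·ω_rod·cosφ = -0.23147 m/s.
|V_P| = √(V_Px² + V_Py²) = 3.4125 m/s.

3.41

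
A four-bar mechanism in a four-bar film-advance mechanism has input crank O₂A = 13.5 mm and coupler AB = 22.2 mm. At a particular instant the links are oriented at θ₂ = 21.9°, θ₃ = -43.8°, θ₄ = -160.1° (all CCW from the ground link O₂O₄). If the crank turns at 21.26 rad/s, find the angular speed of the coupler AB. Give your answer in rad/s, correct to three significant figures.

ω₂ = 21.26 rad/s
Differentiating the loop-closure r₂e^{iθ₂}+r₃e^{iθ₃}=r₁+r₄e^{iθ₄} gives r₂ω₂e^{iθ₂}+r₃ω₃e^{iθ₃}=r₄ω₄e^{iθ₄}.
Eliminating the other unknown: ω₃ = r₂ω₂ sin(θ₄−θ₂) / [r₃ sin(θ₃−θ₄)].
Numerator sine = +0.03490; denominator sine = +0.89649.
Result = 0.0135·21.26·(+0.03490) / (0.0222·(+0.89649)) = +0.50329 rad/s; magnitude 0.50329 rad/s.

0.503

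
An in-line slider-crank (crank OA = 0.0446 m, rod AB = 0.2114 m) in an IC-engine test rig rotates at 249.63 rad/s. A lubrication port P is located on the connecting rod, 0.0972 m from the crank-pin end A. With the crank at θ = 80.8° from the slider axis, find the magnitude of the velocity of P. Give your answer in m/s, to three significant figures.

11.2

ω = 249.6 rad/s.  Crank-pin speed |V_A| = rω = 11.133 m/s, perpendicular to OA.
Rod angle: sinφ = −(r/L) sinθ ⇒ φ = -12.020°; ω_rod = −rω cosθ/√(L²−r²sin²θ) = -8.609 rad/s.
V_P = V_A + ω_rod × AP, with AP = 0.0972 m along the rod.
Components: V_Px = −rω sinθ − a·ω_rod·sinφ = -11.165 m/s;  V_Py = rω cosθ + a·ω_rod·cosφ = +0.96159 m/s.
|V_P| = √(V_Px² + V_Py²) = 11.206 m/s.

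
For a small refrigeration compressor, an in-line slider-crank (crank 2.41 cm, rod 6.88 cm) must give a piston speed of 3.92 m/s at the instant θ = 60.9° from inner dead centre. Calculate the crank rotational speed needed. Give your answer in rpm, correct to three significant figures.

1510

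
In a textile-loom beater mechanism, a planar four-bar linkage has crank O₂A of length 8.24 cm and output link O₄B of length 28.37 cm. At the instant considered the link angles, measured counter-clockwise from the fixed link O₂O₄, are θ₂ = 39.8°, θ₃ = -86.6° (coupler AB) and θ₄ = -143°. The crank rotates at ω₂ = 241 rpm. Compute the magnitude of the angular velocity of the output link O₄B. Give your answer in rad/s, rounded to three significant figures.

ω₂ = 25.24 rad/s (from 241 rpm).
Differentiating the loop-closure r₂e^{iθ₂}+r₃e^{iθ₃}=r₁+r₄e^{iθ₄} gives r₂ω₂e^{iθ₂}+r₃ω₃e^{iθ₃}=r₄ω₄e^{iθ₄}.
Eliminating the other unknown: ω₄ = r₂ω₂ sin(θ₂−θ₃) / [r₄ sin(θ₄−θ₃)].
Numerator sine = +0.80489; denominator sine = -0.83292.
Result = 0.0824·25.24·(+0.80489) / (0.2837·(-0.83292)) = -7.0835 rad/s; magnitude 7.0835 rad/s.

7.08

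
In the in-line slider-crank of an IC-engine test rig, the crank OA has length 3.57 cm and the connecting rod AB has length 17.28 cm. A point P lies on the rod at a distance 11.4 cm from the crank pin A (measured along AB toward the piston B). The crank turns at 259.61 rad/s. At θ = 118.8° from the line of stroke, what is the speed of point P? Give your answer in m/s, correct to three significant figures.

7.73

ω = 259.6 rad/s.  Crank-pin speed |V_A| = rω = 9.2681 m/s, perpendicular to OA.
Rod angle: sinφ = −(r/L) sinθ ⇒ φ = -10.430°; ω_rod = −rω cosθ/√(L²−r²sin²θ) = +26.273 rad/s.
V_P = V_A + ω_rod × AP, with AP = 0.114 m along the rod.
Components: V_Px = −rω sinθ − a·ω_rod·sinφ = -7.5794 m/s;  V_Py = rω cosθ + a·ω_rod·cosφ = -1.5193 m/s.
|V_P| = √(V_Px² + V_Py²) = 7.7302 m/s.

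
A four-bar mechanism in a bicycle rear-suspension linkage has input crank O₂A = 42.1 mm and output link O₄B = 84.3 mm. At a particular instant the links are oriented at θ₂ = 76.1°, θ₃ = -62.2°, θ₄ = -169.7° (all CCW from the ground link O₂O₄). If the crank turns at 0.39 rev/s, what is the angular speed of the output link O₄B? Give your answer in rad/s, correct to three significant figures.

ω₂ = 2.45 rad/s (from 0.39 rev/s).
Differentiating the loop-closure r₂e^{iθ₂}+r₃e^{iθ₃}=r₁+r₄e^{iθ₄} gives r₂ω₂e^{iθ₂}+r₃ω₃e^{iθ₃}=r₄ω₄e^{iθ₄}.
Eliminating the other unknown: ω₄ = r₂ω₂ sin(θ₂−θ₃) / [r₄ sin(θ₄−θ₃)].
Numerator sine = +0.66523; denominator sine = -0.95372.
Result = 0.0421·2.45·(+0.66523) / (0.0843·(-0.95372)) = -0.85359 rad/s; magnitude 0.85359 rad/s.

0.854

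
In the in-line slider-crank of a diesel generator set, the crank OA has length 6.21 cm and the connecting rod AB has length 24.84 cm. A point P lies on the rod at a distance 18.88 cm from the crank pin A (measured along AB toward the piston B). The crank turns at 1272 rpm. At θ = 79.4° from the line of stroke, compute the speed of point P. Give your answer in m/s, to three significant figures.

8.43

ω = 133.2 rad/s.  Crank-pin speed |V_A| = rω = 8.2719 m/s, perpendicular to OA.
Rod angle: sinφ = −(r/L) sinθ ⇒ φ = -14.225°; ω_rod = −rω cosθ/√(L²−r²sin²θ) = -6.3195 rad/s.
V_P = V_A + ω_rod × AP, with AP = 0.1888 m along the rod.
Components: V_Px = −rω sinθ − a·ω_rod·sinφ = -8.424 m/s;  V_Py = rω cosθ + a·ω_rod·cosφ = +0.36509 m/s.
|V_P| = √(V_Px² + V_Py²) = 8.4319 m/s.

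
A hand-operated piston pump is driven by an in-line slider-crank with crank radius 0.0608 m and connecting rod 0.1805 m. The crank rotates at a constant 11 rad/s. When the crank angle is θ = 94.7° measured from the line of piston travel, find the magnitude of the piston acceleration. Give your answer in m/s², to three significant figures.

ω = 11 rad/s
x(θ) = r cosθ + √(L² − r² sin²θ); with ω constant, a = ω²·d²x/dθ².
d²x/dθ² = −r cosθ − r²(cos2θ)/√u − r⁴ sin²2θ/(4u^{3/2}),  u = L² − r² sin²θ = 0.0289084 m².
Substituting r = 0.0608 m, L = 0.1805 m, θ = 94.7°: d²x/dθ² = +0.026413 m.
a = ω²·d²x/dθ² = (11)²·(+0.026413) = +3.196 m/s²;  |a| = 3.196 m/s².

3.20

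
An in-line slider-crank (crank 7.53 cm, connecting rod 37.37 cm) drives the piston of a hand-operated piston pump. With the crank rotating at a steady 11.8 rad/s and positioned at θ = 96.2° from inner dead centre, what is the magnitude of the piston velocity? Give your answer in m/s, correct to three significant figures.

0.864

ω = 11.8 rad/s
For an in-line slider-crank, x = r cosθ + √(L² − r² sin²θ), so v = −rω sinθ·[1 + r cosθ/√(L² − r² sin²θ)].
With r = 0.0753 m, L = 0.3737 m, θ = 96.2°: √(L² − r² sin²θ) = 0.36613 m.
v = −0.0753·11.8·0.99415·[1 + 0.0753·-0.10800/0.36613] = -0.86372 m/s.
|v| = 0.86372 m/s.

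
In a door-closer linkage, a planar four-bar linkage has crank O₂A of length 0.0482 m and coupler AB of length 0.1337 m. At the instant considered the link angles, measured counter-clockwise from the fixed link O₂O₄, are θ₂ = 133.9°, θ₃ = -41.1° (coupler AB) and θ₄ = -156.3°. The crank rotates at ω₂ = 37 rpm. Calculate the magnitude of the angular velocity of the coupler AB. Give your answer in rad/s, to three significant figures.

1.45

ω₂ = 3.875 rad/s (from 37 rpm).
Differentiating the loop-closure r₂e^{iθ₂}+r₃e^{iθ₃}=r₁+r₄e^{iθ₄} gives r₂ω₂e^{iθ₂}+r₃ω₃e^{iθ₃}=r₄ω₄e^{iθ₄}.
Eliminating the other unknown: ω₃ = r₂ω₂ sin(θ₄−θ₂) / [r₃ sin(θ₃−θ₄)].
Numerator sine = +0.93849; denominator sine = +0.90483.
Result = 0.0482·3.875·(+0.93849) / (0.1337·(+0.90483)) = +1.4488 rad/s; magnitude 1.4488 rad/s.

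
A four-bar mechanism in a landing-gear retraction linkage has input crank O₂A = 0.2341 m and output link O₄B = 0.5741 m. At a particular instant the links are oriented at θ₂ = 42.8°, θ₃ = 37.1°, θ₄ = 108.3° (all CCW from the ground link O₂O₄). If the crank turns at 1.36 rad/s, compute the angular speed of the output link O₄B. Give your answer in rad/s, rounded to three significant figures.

0.0582

ω₂ = 1.36 rad/s
Differentiating the loop-closure r₂e^{iθ₂}+r₃e^{iθ₃}=r₁+r₄e^{iθ₄} gives r₂ω₂e^{iθ₂}+r₃ω₃e^{iθ₃}=r₄ω₄e^{iθ₄}.
Eliminating the other unknown: ω₄ = r₂ω₂ sin(θ₂−θ₃) / [r₄ sin(θ₄−θ₃)].
Numerator sine = +0.09932; denominator sine = +0.94665.
Result = 0.2341·1.36·(+0.09932) / (0.5741·(+0.94665)) = +0.058183 rad/s; magnitude 0.058183 rad/s.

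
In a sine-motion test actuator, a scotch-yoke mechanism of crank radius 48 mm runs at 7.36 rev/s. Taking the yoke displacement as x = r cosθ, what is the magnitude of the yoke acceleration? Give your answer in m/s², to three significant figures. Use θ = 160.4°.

ω = 46.24 rad/s (from 7.36 rev/s).
x = r cosθ ⇒ ẍ = −rω² cosθ (ω constant).
|a| = rω²|cosθ| = 0.048·(46.24)²·|cos 160.4°| = 96.702 m/s².

96.7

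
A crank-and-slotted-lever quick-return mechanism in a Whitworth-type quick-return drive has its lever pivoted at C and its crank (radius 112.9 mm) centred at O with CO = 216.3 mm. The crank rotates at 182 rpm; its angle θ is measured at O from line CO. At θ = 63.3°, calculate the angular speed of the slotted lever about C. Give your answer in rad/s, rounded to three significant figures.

5.55

ω = 19.06 rad/s (from 182 rpm).
Crank pin A relative to C: A = (d + r cosθ, r sinθ); lever angle φ = atan2(r sinθ, d + r cosθ).
Differentiating tanφ: φ̇ = rω(d cosθ + r)/(d² + r² + 2dr cosθ).
d² + r² + 2dr cosθ = |CA|² = 0.0814771 m²;  d cosθ + r = +0.21009 m.
|ω_lever| = |0.1129·19.06·+0.21009| / 0.0814771 = 5.5483 rad/s.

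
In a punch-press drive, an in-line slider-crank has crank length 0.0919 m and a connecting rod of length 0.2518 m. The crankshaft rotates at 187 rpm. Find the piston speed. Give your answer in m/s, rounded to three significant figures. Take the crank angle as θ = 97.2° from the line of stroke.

ω = 2π·187/60 = 19.58 rad/s
For an in-line slider-crank, x = r cosθ + √(L² − r² sin²θ), so v = −rω sinθ·[1 + r cosθ/√(L² − r² sin²θ)].
With r = 0.0919 m, L = 0.2518 m, θ = 97.2°: √(L² − r² sin²θ) = 0.23471 m.
v = −0.0919·19.58·0.99211·[1 + 0.0919·-0.12533/0.23471] = -1.6978 m/s.
|v| = 1.6978 m/s.

1.70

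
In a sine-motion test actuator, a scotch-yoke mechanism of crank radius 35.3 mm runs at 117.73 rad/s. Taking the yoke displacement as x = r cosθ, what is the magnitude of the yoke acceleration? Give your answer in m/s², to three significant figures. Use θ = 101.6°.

98.4

ω = 117.7 rad/s
x = r cosθ ⇒ ẍ = −rω² cosθ (ω constant).
|a| = rω²|cosθ| = 0.0353·(117.7)²·|cos 101.6°| = 98.381 m/s².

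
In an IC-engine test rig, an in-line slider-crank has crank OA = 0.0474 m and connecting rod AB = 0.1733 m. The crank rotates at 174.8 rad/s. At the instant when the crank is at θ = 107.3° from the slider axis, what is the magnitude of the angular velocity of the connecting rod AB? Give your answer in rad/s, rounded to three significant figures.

14.7

ω = 174.8 rad/s
The rod makes angle φ with the slider axis where L sinφ = r sinθ; differentiating, L cosφ·φ̇ = r ω cosθ.
L cosφ = √(L² − r² sin²θ) = 0.16729 m.
|ω_rod| = r ω |cosθ| / √(L² − r² sin²θ) = 0.0474·174.8·0.29737/0.16729 = 14.729 rad/s.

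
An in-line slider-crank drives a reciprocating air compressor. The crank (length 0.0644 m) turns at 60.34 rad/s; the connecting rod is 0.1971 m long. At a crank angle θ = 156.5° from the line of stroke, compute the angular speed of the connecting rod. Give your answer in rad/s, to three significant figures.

ω = 60.34 rad/s
The rod makes angle φ with the slider axis where L sinφ = r sinθ; differentiating, L cosφ·φ̇ = r ω cosθ.
L cosφ = √(L² − r² sin²θ) = 0.19542 m.
|ω_rod| = r ω |cosθ| / √(L² − r² sin²θ) = 0.0644·60.34·0.91706/0.19542 = 18.236 rad/s.

18.2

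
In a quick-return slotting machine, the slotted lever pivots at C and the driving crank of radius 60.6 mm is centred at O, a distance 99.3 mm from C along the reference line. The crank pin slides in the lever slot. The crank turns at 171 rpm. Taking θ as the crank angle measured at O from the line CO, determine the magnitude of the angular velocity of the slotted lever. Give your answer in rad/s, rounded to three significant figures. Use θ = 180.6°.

28.0

ω = 17.91 rad/s (from 171 rpm).
Crank pin A relative to C: A = (d + r cosθ, r sinθ); lever angle φ = atan2(r sinθ, d + r cosθ).
Differentiating tanφ: φ̇ = rω(d cosθ + r)/(d² + r² + 2dr cosθ).
d² + r² + 2dr cosθ = |CA|² = 0.00149835 m²;  d cosθ + r = -0.038695 m.
|ω_lever| = |0.0606·17.91·-0.038695| / 0.00149835 = 28.024 rad/s.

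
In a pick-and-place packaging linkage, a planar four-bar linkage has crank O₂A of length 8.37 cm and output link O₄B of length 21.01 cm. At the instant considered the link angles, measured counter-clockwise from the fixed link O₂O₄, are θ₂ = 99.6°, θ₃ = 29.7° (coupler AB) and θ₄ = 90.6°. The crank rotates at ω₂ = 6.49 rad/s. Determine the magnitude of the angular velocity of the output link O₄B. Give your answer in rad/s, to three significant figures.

ω₂ = 6.49 rad/s
Differentiating the loop-closure r₂e^{iθ₂}+r₃e^{iθ₃}=r₁+r₄e^{iθ₄} gives r₂ω₂e^{iθ₂}+r₃ω₃e^{iθ₃}=r₄ω₄e^{iθ₄}.
Eliminating the other unknown: ω₄ = r₂ω₂ sin(θ₂−θ₃) / [r₄ sin(θ₄−θ₃)].
Numerator sine = +0.93909; denominator sine = +0.87377.
Result = 0.0837·6.49·(+0.93909) / (0.2101·(+0.87377)) = +2.7788 rad/s; magnitude 2.7788 rad/s.

2.78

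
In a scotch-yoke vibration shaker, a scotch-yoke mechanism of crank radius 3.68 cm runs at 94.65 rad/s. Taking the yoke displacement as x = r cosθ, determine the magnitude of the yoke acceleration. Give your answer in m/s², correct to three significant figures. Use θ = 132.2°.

ω = 94.65 rad/s
x = r cosθ ⇒ ẍ = −rω² cosθ (ω constant).
|a| = rω²|cosθ| = 0.0368·(94.65)²·|cos 132.2°| = 221.45 m/s².

221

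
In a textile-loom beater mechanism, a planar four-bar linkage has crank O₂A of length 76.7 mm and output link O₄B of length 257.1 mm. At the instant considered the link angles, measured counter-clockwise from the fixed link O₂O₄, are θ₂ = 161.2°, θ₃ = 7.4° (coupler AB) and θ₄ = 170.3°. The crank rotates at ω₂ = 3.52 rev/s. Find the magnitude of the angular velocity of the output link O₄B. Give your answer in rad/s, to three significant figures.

9.91

ω₂ = 22.12 rad/s (from 3.52 rev/s).
Differentiating the loop-closure r₂e^{iθ₂}+r₃e^{iθ₃}=r₁+r₄e^{iθ₄} gives r₂ω₂e^{iθ₂}+r₃ω₃e^{iθ₃}=r₄ω₄e^{iθ₄}.
Eliminating the other unknown: ω₄ = r₂ω₂ sin(θ₂−θ₃) / [r₄ sin(θ₄−θ₃)].
Numerator sine = +0.44151; denominator sine = +0.29404.
Result = 0.0767·22.12·(+0.44151) / (0.2571·(+0.29404)) = +9.9071 rad/s; magnitude 9.9071 rad/s.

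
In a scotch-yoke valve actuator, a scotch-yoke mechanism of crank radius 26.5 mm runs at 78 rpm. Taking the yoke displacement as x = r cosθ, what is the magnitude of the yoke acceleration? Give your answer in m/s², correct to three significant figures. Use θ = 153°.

1.58

ω = 8.168 rad/s (from 78 rpm).
x = r cosθ ⇒ ẍ = −rω² cosθ (ω constant).
|a| = rω²|cosθ| = 0.0265·(8.168)²·|cos 153°| = 1.5753 m/s².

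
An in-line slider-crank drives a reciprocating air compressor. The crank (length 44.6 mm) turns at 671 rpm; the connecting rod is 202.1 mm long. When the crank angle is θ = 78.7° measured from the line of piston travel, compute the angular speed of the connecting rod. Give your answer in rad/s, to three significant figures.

ω = 70.27 rad/s (converted from 671 rpm).
The rod makes angle φ with the slider axis where L sinφ = r sinθ; differentiating, L cosφ·φ̇ = r ω cosθ.
L cosφ = √(L² − r² sin²θ) = 0.19731 m.
|ω_rod| = r ω |cosθ| / √(L² − r² sin²θ) = 0.0446·70.27·0.19595/0.19731 = 3.1122 rad/s.

3.11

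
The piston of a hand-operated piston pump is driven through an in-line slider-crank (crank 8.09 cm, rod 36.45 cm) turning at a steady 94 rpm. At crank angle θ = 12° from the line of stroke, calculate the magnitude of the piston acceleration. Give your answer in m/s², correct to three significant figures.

9.26

ω = 2π·94/60 = 9.844 rad/s
x(θ) = r cosθ + √(L² − r² sin²θ); with ω constant, a = ω²·d²x/dθ².
d²x/dθ² = −r cosθ − r²(cos2θ)/√u − r⁴ sin²2θ/(4u^{3/2}),  u = L² − r² sin²θ = 0.132577 m².
Substituting r = 0.0809 m, L = 0.3645 m, θ = 12°: d²x/dθ² = -0.09559 m.
a = ω²·d²x/dθ² = (9.844)²·(-0.09559) = -9.2624 m/s²;  |a| = 9.2624 m/s².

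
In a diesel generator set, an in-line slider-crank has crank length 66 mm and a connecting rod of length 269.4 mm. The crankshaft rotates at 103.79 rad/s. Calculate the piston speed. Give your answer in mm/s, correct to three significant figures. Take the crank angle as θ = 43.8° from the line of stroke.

ω = 103.8 rad/s
For an in-line slider-crank, x = r cosθ + √(L² − r² sin²θ), so v = −rω sinθ·[1 + r cosθ/√(L² − r² sin²θ)].
With r = 0.066 m, L = 0.2694 m, θ = 43.8°: √(L² − r² sin²θ) = 0.2655 m.
v = −0.066·103.8·0.69214·[1 + 0.066·0.72176/0.2655] = -5.592 m/s.
|v| = 5.592 m/s = 5592 mm/s.

5590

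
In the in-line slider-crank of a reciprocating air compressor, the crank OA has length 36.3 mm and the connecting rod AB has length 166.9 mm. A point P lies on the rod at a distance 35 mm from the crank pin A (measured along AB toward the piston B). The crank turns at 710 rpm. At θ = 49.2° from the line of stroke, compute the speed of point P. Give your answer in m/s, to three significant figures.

2.52

ω = 74.35 rad/s.  Crank-pin speed |V_A| = rω = 2.6989 m/s, perpendicular to OA.
Rod angle: sinφ = −(r/L) sinθ ⇒ φ = -9.476°; ω_rod = −rω cosθ/√(L²−r²sin²θ) = -10.713 rad/s.
V_P = V_A + ω_rod × AP, with AP = 0.035 m along the rod.
Components: V_Px = −rω sinθ − a·ω_rod·sinφ = -2.1048 m/s;  V_Py = rω cosθ + a·ω_rod·cosφ = +1.3937 m/s.
|V_P| = √(V_Px² + V_Py²) = 2.5244 m/s.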